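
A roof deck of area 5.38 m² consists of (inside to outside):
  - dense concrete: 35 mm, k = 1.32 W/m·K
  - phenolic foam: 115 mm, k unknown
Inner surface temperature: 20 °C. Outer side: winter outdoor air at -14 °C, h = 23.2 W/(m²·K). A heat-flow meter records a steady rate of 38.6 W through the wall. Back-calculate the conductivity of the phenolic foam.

k ≈ 0.0246 W/(m·K)

Treating each layer as a thermal resistance in series:
R_dense concrete = L/(kA) = 0.035/(1.32×5.38) = 0.004928 K/W
R_outer film = 1/(h_o·A) = 1/(23.2×5.38) = 0.008012 K/W
Sum of known resistances R_other = 0.01294 K/W
Total R = ΔT/Q = 34/38.6 = 0.8808 K/W
R_phenolic foam = R_total − R_other = 0.8679 K/W
k = L/(R·A) = 0.115/(0.8679×5.38)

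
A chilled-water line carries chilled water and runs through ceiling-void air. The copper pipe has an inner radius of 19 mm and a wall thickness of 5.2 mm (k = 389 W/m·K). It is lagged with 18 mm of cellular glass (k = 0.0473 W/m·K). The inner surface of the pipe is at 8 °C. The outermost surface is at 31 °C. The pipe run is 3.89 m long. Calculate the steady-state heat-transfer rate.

Q ≈ 47.8 W

For a radial system each layer contributes R = ln(r_out/r_in)/(2πkL); films add R = 1/(hA).
R_copper pipe wall = ln(24.2/19)/(2π×389×3.89) = 2.544×10^-5 K/W
R_cellular glass = ln(42.2/24.2)/(2π×0.0473×3.89) = 0.481 K/W
R_total = 0.481 K/W
Q = ΔT/R_total = 23/0.481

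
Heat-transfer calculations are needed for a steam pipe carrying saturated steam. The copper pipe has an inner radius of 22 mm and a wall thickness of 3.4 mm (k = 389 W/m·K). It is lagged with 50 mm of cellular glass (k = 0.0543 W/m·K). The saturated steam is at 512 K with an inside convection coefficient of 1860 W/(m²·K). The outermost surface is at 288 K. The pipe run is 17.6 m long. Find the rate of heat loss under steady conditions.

Q ≈ 1230 W

Cylindrical conduction, so R = ln(r₂/r₁)/(2πkL) per layer, in series:
R_inner film = 1/(h_i·2πr₁L) = 1/(1860×2π×0.022×17.6) = 2.21×10^-4 K/W
R_copper pipe wall = ln(25.4/22)/(2π×389×17.6) = 3.341×10^-6 K/W
R_cellular glass = ln(75.4/25.4)/(2π×0.0543×17.6) = 0.1812 K/W
R_total = 0.1814 K/W
Q = ΔT/R_total = 224/0.1814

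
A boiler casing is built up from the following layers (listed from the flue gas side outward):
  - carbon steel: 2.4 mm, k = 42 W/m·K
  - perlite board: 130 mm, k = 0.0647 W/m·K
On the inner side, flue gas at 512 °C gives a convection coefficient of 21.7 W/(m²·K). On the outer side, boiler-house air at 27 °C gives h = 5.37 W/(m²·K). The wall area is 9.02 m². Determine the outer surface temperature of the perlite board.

Using the resistance-network approach (series):
R_inner film = 1/(h_i·A) = 1/(21.7×9.02) = 0.005109 K/W
R_carbon steel = L/(kA) = 0.0024/(42×9.02) = 6.335×10^-6 K/W
R_perlite board = L/(kA) = 0.13/(0.0647×9.02) = 0.2228 K/W
R_outer film = 1/(h_o·A) = 1/(5.37×9.02) = 0.02065 K/W
R_total = 0.2485 K/W;  Q = ΔT/R_total = 485/0.2485 = 1952 W
T_interface = T_inner − Q·ΣR(inner→interface) = 512 − 1950×0.2279

T ≈ 67.3 °C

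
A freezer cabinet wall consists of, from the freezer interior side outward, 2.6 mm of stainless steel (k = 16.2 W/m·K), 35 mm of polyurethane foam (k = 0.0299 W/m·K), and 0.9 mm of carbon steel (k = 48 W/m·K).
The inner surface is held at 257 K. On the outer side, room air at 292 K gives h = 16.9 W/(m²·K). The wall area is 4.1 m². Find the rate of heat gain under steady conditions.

Q ≈ 117 W

Series thermal resistances:
R_stainless steel = L/(kA) = 0.0026/(16.2×4.1) = 3.914×10^-5 K/W
R_polyurethane foam = L/(kA) = 0.035/(0.0299×4.1) = 0.2855 K/W
R_carbon steel = L/(kA) = 0.0009/(48×4.1) = 4.573×10^-6 K/W
R_outer film = 1/(h_o·A) = 1/(16.9×4.1) = 0.01443 K/W
R_total = 0.3 K/W
Q = ΔT / R_total = 35 / 0.3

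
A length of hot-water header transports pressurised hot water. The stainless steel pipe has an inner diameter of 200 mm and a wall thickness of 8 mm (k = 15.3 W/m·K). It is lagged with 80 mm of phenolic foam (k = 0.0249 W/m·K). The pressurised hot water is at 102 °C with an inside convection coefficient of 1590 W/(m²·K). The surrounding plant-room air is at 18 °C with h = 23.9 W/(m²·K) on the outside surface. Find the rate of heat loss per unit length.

q′ ≈ 23.5 W/m

Cylindrical conduction, so R = ln(r₂/r₁)/(2πkL) per layer, in series:
R_inner film = 1/(h_i·2πr₁L) = 1/(1590×2π×0.1×1) = 0.001001 K/W
R_stainless steel pipe wall = ln(108/100)/(2π×15.3×1) = 8.006×10^-4 K/W
R_phenolic foam = ln(188/108)/(2π×0.0249×1) = 3.543 K/W
R_outer film = 1/(h_o·2πr_oL) = 1/(23.9×2π×0.188×1) = 0.03542 K/W
R_total = 3.58 K/W
Q = ΔT/R_total = 84/3.58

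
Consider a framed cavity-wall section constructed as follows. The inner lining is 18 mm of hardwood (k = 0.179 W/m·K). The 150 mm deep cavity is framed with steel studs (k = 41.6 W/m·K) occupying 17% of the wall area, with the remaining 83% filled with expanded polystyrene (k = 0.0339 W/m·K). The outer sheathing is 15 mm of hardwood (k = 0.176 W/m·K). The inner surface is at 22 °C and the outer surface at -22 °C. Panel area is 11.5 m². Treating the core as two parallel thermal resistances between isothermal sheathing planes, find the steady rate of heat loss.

Sheathing layers in series; stud and cavity paths in parallel between them.
R_inner = 0.018/(0.179×11.5) = 0.008744 K/W
R_stud  = 0.15/(41.6×0.17×11.5) = 0.001844 K/W
R_cav   = 0.15/(0.0339×0.83×11.5) = 0.4636 K/W
1/R_core = 1/R_stud + 1/R_cav → R_core = 0.001837 K/W
R_outer = 0.015/(0.176×11.5) = 0.007411 K/W
R_total = 0.01799 K/W
Q = ΔT/R_total = 44/0.01799

Q ≈ 2450 W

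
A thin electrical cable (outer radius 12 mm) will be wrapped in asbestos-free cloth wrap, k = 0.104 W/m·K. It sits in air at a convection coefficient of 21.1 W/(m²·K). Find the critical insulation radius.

r_cr ≈ 4.93 mm

For a cylinder r_cr = k/h = 0.104/21.1
r_cr = 4.93 mm; since the bare radius (12 mm) is above r_cr, any added insulation will reduce heat loss.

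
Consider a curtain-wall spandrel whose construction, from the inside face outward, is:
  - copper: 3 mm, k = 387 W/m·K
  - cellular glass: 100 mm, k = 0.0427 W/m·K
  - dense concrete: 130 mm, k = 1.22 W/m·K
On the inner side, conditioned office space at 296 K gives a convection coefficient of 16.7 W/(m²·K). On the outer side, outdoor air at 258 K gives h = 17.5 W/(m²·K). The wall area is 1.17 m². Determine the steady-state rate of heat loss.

Q ≈ 17.3 W

Using the resistance-network approach (series):
R_inner film = 1/(h_i·A) = 1/(16.7×1.17) = 0.05118 K/W
R_copper = L/(kA) = 0.003/(387×1.17) = 6.626×10^-6 K/W
R_cellular glass = L/(kA) = 0.1/(0.0427×1.17) = 2.002 K/W
R_dense concrete = L/(kA) = 0.13/(1.22×1.17) = 0.09107 K/W
R_outer film = 1/(h_o·A) = 1/(17.5×1.17) = 0.04884 K/W
R_total = 2.193 K/W
Q = ΔT / R_total = 38 / 2.193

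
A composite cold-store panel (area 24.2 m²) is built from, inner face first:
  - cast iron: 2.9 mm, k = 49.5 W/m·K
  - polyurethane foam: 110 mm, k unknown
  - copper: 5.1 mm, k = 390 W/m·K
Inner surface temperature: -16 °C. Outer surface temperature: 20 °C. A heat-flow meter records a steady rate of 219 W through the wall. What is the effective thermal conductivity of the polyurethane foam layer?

k ≈ 0.0277 W/(m·K)

Thermal resistances in series:
R_cast iron = L/(kA) = 0.0029/(49.5×24.2) = 2.421×10^-6 K/W
R_copper = L/(kA) = 0.0051/(390×24.2) = 5.404×10^-7 K/W
Sum of known resistances R_other = 2.961×10^-6 K/W
Total R = ΔT/Q = 36/219 = 0.1644 K/W
R_polyurethane foam = R_total − R_other = 0.1644 K/W
k = L/(R·A) = 0.11/(0.1644×24.2)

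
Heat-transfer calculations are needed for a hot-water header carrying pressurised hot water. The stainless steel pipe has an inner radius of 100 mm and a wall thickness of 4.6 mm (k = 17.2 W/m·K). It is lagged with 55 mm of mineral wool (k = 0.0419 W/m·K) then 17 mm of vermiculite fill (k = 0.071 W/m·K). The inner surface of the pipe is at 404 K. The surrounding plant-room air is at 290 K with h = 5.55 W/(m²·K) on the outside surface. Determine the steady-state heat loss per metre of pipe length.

For a radial system each layer contributes R = ln(r_out/r_in)/(2πkL); films add R = 1/(hA).
R_stainless steel pipe wall = ln(104.6/100)/(2π×17.2×1) = 4.161×10^-4 K/W
R_mineral wool = ln(159.6/104.6)/(2π×0.0419×1) = 1.605 K/W
R_vermiculite fill = ln(176.6/159.6)/(2π×0.071×1) = 0.2269 K/W
R_outer film = 1/(h_o·2πr_oL) = 1/(5.55×2π×0.1766×1) = 0.1624 K/W
R_total = 1.995 K/W
Q = ΔT/R_total = 114/1.995

q′ ≈ 57.2 W/m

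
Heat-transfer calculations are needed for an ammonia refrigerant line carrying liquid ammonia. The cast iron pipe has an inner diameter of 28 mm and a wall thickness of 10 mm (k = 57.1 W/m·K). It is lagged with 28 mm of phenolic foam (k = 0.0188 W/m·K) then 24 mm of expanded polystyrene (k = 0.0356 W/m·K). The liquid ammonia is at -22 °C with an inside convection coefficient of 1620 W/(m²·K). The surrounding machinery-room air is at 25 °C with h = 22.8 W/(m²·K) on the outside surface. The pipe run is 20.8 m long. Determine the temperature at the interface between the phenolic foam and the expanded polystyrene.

For a radial system each layer contributes R = ln(r_out/r_in)/(2πkL); films add R = 1/(hA).
R_inner film = 1/(h_i·2πr₁L) = 1/(1620×2π×0.014×20.8) = 3.374×10^-4 K/W
R_cast iron pipe wall = ln(24/14)/(2π×57.1×20.8) = 7.223×10^-5 K/W
R_phenolic foam = ln(52/24)/(2π×0.0188×20.8) = 0.3147 K/W
R_expanded polystyrene = ln(76/52)/(2π×0.0356×20.8) = 0.08157 K/W
R_outer film = 1/(h_o·2πr_oL) = 1/(22.8×2π×0.076×20.8) = 0.004416 K/W
R_total = 0.4011 K/W
Q = ΔT/R_total = 47/0.4011
Q = 117 W
T_interface = T_inner + Q·ΣR(inner→interface) = -22 + 117×0.3151

T ≈ 14.9 °C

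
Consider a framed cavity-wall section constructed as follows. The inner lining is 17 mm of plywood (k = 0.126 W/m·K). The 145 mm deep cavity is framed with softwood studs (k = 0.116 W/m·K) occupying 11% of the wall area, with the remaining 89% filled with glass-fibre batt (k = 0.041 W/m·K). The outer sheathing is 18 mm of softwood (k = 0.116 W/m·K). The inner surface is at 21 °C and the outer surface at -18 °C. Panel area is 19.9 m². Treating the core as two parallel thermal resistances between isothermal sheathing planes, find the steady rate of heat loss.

Q ≈ 240 W

Sheathing layers in series; stud and cavity paths in parallel between them.
R_inner = 0.017/(0.126×19.9) = 0.00678 K/W
R_stud  = 0.145/(0.116×0.11×19.9) = 0.571 K/W
R_cav   = 0.145/(0.041×0.89×19.9) = 0.1997 K/W
1/R_core = 1/R_stud + 1/R_cav → R_core = 0.1479 K/W
R_outer = 0.018/(0.116×19.9) = 0.007798 K/W
R_total = 0.1625 K/W
Q = ΔT/R_total = 39/0.1625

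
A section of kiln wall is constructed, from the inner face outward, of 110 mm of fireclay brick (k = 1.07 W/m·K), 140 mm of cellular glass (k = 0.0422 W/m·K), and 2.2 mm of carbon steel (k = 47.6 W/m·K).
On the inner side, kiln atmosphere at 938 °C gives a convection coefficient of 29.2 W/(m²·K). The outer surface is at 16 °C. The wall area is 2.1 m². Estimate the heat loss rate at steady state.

Thermal resistances in series:
R_inner film = 1/(h_i·A) = 1/(29.2×2.1) = 0.01631 K/W
R_fireclay brick = L/(kA) = 0.11/(1.07×2.1) = 0.04895 K/W
R_cellular glass = L/(kA) = 0.14/(0.0422×2.1) = 1.58 K/W
R_carbon steel = L/(kA) = 0.0022/(47.6×2.1) = 2.201×10^-5 K/W
R_total = 1.645 K/W
Q = ΔT / R_total = 922 / 1.645

Q ≈ 560 W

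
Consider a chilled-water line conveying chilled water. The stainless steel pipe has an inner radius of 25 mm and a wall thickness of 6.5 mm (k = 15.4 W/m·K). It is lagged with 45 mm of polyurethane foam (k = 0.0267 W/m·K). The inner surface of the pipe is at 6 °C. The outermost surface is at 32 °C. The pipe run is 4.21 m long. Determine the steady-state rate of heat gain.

Per-layer cylindrical resistances, series-summed:
R_stainless steel pipe wall = ln(31.5/25)/(2π×15.4×4.21) = 5.673×10^-4 K/W
R_polyurethane foam = ln(76.5/31.5)/(2π×0.0267×4.21) = 1.256 K/W
R_total = 1.257 K/W
Q = ΔT/R_total = 26/1.257

Q ≈ 20.7 W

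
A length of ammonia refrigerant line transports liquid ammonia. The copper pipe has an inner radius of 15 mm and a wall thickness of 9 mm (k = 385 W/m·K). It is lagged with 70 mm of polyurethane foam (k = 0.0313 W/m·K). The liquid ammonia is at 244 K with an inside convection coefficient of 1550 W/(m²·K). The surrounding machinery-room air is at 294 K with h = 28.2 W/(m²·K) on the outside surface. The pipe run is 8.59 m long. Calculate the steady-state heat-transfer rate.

Q ≈ 61.3 W

Radial resistances (cylindrical: R_cond = ln(r_o/r_i)/(2πkL), R_conv = 1/(h·2πrL)):
R_inner film = 1/(h_i·2πr₁L) = 1/(1550×2π×0.015×8.59) = 7.969×10^-4 K/W
R_copper pipe wall = ln(24/15)/(2π×385×8.59) = 2.262×10^-5 K/W
R_polyurethane foam = ln(94/24)/(2π×0.0313×8.59) = 0.8081 K/W
R_outer film = 1/(h_o·2πr_oL) = 1/(28.2×2π×0.094×8.59) = 0.00699 K/W
R_total = 0.816 K/W
Q = ΔT/R_total = 50/0.816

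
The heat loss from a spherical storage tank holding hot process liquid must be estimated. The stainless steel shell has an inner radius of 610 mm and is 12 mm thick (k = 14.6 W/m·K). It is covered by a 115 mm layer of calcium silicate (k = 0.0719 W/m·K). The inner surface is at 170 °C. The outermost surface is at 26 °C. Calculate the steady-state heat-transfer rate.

Spherical conduction: R = (1/r_in − 1/r_out)/(4πk) per layer; series-sum.
R_stainless steel shell = (1/0.61 − 1/0.622)/(4π×14.6) = 1.724×10^-4 K/W
R_calcium silicate = (1/0.622 − 1/0.737)/(4π×0.0719) = 0.2777 K/W
R_total = 0.2778 K/W
Q = ΔT/R_total = 144/0.2778

Q ≈ 518 W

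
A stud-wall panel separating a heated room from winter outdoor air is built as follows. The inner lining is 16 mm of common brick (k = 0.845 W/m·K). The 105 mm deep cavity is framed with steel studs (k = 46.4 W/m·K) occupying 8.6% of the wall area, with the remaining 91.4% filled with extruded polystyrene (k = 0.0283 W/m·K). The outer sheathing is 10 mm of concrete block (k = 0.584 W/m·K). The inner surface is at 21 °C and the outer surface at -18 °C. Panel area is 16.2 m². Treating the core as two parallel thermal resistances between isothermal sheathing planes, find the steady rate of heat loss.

Q ≈ 10200 W

Sheathing layers in series; stud and cavity paths in parallel between them.
R_inner = 0.016/(0.845×16.2) = 0.001169 K/W
R_stud  = 0.105/(46.4×0.086×16.2) = 0.001624 K/W
R_cav   = 0.105/(0.0283×0.914×16.2) = 0.2506 K/W
1/R_core = 1/R_stud + 1/R_cav → R_core = 0.001614 K/W
R_outer = 0.01/(0.584×16.2) = 0.001057 K/W
R_total = 0.00384 K/W
Q = ΔT/R_total = 39/0.00384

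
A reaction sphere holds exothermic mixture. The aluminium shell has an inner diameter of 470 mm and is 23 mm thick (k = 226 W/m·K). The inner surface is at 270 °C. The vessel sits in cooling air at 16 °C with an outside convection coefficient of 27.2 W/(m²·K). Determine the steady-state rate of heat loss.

Q ≈ 5760 W

Radial (spherical) resistances in series:
R_aluminium shell = (1/0.235 − 1/0.258)/(4π×226) = 1.336×10^-4 K/W
R_outer film = 1/(h·4πr_o²) = 1/(27.2×4π×0.258²) = 0.04395 K/W
R_total = 0.04409 K/W
Q = ΔT/R_total = 254/0.04409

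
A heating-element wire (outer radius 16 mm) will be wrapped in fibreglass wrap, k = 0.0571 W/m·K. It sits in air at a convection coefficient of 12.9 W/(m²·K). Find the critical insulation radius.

For a cylinder r_cr = k/h = 0.0571/12.9
r_cr = 4.43 mm; since the bare radius (16 mm) is above r_cr, any added insulation will reduce heat loss.

r_cr ≈ 4.43 mm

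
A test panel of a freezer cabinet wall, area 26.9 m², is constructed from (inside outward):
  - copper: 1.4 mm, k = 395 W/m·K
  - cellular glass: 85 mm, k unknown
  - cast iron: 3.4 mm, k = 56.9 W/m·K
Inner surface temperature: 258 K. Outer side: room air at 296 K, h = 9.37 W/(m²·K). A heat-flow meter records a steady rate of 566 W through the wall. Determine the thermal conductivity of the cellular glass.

k ≈ 0.05 W/(m·K)

Series thermal resistances:
R_copper = L/(kA) = 0.0014/(395×26.9) = 1.318×10^-7 K/W
R_cast iron = L/(kA) = 0.0034/(56.9×26.9) = 2.221×10^-6 K/W
R_outer film = 1/(h_o·A) = 1/(9.37×26.9) = 0.003967 K/W
Sum of known resistances R_other = 0.00397 K/W
Total R = ΔT/Q = 38/566 = 0.06714 K/W
R_cellular glass = R_total − R_other = 0.06317 K/W
k = L/(R·A) = 0.085/(0.06317×26.9)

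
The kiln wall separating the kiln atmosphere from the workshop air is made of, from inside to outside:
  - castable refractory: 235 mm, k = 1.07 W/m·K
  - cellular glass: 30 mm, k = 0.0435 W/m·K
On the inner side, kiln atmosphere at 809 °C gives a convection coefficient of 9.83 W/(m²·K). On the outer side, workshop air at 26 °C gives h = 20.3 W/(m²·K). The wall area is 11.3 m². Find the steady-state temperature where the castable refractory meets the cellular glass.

Using the resistance-network approach (series):
R_inner film = 1/(h_i·A) = 1/(9.83×11.3) = 0.009003 K/W
R_castable refractory = L/(kA) = 0.235/(1.07×11.3) = 0.01944 K/W
R_cellular glass = L/(kA) = 0.03/(0.0435×11.3) = 0.06103 K/W
R_outer film = 1/(h_o·A) = 1/(20.3×11.3) = 0.004359 K/W
R_total = 0.09383 K/W;  Q = ΔT/R_total = 783/0.09383 = 8345 W
T_interface = T_inner − Q·ΣR(inner→interface) = 809 − 8340×0.02844

T ≈ 572 °C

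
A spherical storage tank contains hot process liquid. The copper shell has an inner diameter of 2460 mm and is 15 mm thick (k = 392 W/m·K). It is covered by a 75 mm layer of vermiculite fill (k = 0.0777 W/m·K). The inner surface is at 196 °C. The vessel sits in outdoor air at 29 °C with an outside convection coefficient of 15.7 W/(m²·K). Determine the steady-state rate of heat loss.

Q ≈ 3360 W

Radial (spherical) resistances in series:
R_copper shell = (1/1.23 − 1/1.245)/(4π×392) = 1.988×10^-6 K/W
R_vermiculite fill = (1/1.245 − 1/1.32)/(4π×0.0777) = 0.04674 K/W
R_outer film = 1/(h·4πr_o²) = 1/(15.7×4π×1.32²) = 0.002909 K/W
R_total = 0.04965 K/W
Q = ΔT/R_total = 167/0.04965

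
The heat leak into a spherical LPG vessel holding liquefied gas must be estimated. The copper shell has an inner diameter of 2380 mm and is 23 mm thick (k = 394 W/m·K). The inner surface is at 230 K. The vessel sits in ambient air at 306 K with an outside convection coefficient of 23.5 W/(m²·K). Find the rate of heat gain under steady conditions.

For a spherical shell R = (1/r₁ − 1/r₂)/(4πk); film R = 1/(h·4πr²). In series:
R_copper shell = (1/1.19 − 1/1.213)/(4π×394) = 3.218×10^-6 K/W
R_outer film = 1/(h·4πr_o²) = 1/(23.5×4π×1.213²) = 0.002301 K/W
R_total = 0.002305 K/W
Q = ΔT/R_total = 76/0.002305

Q ≈ 33000 W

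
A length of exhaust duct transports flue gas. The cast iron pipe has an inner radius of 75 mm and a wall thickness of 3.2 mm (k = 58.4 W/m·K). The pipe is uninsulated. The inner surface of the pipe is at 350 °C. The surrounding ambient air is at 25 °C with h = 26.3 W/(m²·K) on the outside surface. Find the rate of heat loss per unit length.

For a radial system each layer contributes R = ln(r_out/r_in)/(2πkL); films add R = 1/(hA).
R_cast iron pipe wall = ln(78.2/75)/(2π×58.4×1) = 1.139×10^-4 K/W
R_outer film = 1/(h_o·2πr_oL) = 1/(26.3×2π×0.0782×1) = 0.07739 K/W
R_total = 0.0775 K/W
Q = ΔT/R_total = 325/0.0775

q′ ≈ 4190 W/m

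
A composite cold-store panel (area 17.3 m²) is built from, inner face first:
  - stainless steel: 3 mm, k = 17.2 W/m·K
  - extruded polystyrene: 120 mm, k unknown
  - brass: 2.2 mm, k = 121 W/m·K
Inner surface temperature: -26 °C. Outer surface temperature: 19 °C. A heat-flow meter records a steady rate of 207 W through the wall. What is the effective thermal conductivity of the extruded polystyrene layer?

Treating each layer as a thermal resistance in series:
R_stainless steel = L/(kA) = 0.003/(17.2×17.3) = 1.008×10^-5 K/W
R_brass = L/(kA) = 0.0022/(121×17.3) = 1.051×10^-6 K/W
Sum of known resistances R_other = 1.113×10^-5 K/W
Total R = ΔT/Q = 45/207 = 0.2174 K/W
R_extruded polystyrene = R_total − R_other = 0.2174 K/W
k = L/(R·A) = 0.12/(0.2174×17.3)

k ≈ 0.0319 W/(m·K)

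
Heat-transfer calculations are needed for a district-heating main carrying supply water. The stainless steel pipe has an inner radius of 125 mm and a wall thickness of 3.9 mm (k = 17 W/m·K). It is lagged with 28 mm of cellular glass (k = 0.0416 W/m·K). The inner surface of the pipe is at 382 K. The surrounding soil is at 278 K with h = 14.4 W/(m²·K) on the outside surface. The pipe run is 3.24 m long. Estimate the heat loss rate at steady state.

Cylindrical conduction, so R = ln(r₂/r₁)/(2πkL) per layer, in series:
R_stainless steel pipe wall = ln(128.9/125)/(2π×17×3.24) = 8.878×10^-5 K/W
R_cellular glass = ln(156.9/128.9)/(2π×0.0416×3.24) = 0.2321 K/W
R_outer film = 1/(h_o·2πr_oL) = 1/(14.4×2π×0.1569×3.24) = 0.02174 K/W
R_total = 0.2539 K/W
Q = ΔT/R_total = 104/0.2539

Q ≈ 410 W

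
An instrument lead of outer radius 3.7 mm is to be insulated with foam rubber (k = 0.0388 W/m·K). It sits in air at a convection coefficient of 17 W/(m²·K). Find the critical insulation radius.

r_cr ≈ 2.28 mm

For a cylinder r_cr = k/h = 0.0388/17
r_cr = 2.28 mm; since the bare radius (3.7 mm) is above r_cr, any added insulation will reduce heat loss.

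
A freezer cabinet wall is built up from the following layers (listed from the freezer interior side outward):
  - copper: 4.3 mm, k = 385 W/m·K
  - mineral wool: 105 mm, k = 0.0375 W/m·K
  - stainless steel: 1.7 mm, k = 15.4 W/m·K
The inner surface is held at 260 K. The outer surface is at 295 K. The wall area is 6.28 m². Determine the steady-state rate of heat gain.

Q ≈ 78.5 W

Thermal resistances in series:
R_copper = L/(kA) = 0.0043/(385×6.28) = 1.778×10^-6 K/W
R_mineral wool = L/(kA) = 0.105/(0.0375×6.28) = 0.4459 K/W
R_stainless steel = L/(kA) = 0.0017/(15.4×6.28) = 1.758×10^-5 K/W
R_total = 0.4459 K/W
Q = ΔT / R_total = 35 / 0.4459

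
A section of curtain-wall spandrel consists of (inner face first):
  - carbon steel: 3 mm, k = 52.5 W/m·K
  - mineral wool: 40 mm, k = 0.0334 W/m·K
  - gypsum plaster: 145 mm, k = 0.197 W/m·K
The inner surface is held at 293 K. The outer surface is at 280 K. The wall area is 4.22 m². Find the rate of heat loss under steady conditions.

Treating each layer as a thermal resistance in series:
R_carbon steel = L/(kA) = 0.003/(52.5×4.22) = 1.354×10^-5 K/W
R_mineral wool = L/(kA) = 0.04/(0.0334×4.22) = 0.2838 K/W
R_gypsum plaster = L/(kA) = 0.145/(0.197×4.22) = 0.1744 K/W
R_total = 0.4582 K/W
Q = ΔT / R_total = 13 / 0.4582

Q ≈ 28.4 W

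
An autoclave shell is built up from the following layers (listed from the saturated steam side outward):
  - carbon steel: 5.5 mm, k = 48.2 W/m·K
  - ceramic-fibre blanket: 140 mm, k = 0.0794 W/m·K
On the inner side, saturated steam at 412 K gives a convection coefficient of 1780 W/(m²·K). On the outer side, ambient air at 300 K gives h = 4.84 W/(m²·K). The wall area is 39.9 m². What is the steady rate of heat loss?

Using the resistance-network approach (series):
R_inner film = 1/(h_i·A) = 1/(1780×39.9) = 1.408×10^-5 K/W
R_carbon steel = L/(kA) = 0.0055/(48.2×39.9) = 2.86×10^-6 K/W
R_ceramic-fibre blanket = L/(kA) = 0.14/(0.0794×39.9) = 0.04419 K/W
R_outer film = 1/(h_o·A) = 1/(4.84×39.9) = 0.005178 K/W
R_total = 0.04939 K/W
Q = ΔT / R_total = 112 / 0.04939

Q ≈ 2270 W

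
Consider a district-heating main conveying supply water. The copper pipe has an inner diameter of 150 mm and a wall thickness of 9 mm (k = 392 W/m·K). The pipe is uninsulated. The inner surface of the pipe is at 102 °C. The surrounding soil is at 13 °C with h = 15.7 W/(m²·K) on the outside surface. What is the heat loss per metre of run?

q′ ≈ 737 W/m

Treating each annulus and film as a series resistance:
R_copper pipe wall = ln(84/75)/(2π×392×1) = 4.601×10^-5 K/W
R_outer film = 1/(h_o·2πr_oL) = 1/(15.7×2π×0.084×1) = 0.1207 K/W
R_total = 0.1207 K/W
Q = ΔT/R_total = 89/0.1207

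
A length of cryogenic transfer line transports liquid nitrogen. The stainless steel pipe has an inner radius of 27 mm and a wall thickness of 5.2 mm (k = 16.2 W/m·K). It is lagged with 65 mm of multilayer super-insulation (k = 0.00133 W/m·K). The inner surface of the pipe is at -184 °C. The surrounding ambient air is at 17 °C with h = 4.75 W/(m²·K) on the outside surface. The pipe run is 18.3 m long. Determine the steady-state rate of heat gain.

Q ≈ 27.7 W

Cylindrical conduction, so R = ln(r₂/r₁)/(2πkL) per layer, in series:
R_stainless steel pipe wall = ln(32.2/27)/(2π×16.2×18.3) = 9.456×10^-5 K/W
R_multilayer super-insulation = ln(97.2/32.2)/(2π×0.00133×18.3) = 7.224 K/W
R_outer film = 1/(h_o·2πr_oL) = 1/(4.75×2π×0.0972×18.3) = 0.01884 K/W
R_total = 7.243 K/W
Q = ΔT/R_total = 201/7.243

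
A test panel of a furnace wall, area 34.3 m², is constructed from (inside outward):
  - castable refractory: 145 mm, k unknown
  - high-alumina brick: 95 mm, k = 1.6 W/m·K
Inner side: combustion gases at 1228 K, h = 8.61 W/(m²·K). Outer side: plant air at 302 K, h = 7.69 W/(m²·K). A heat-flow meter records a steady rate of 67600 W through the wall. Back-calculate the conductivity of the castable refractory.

k ≈ 0.883 W/(m·K)

Treating each layer as a thermal resistance in series:
R_inner film = 1/(h_i·A) = 1/(8.61×34.3) = 0.003386 K/W
R_high-alumina brick = L/(kA) = 0.095/(1.6×34.3) = 0.001731 K/W
R_outer film = 1/(h_o·A) = 1/(7.69×34.3) = 0.003791 K/W
Sum of known resistances R_other = 0.008908 K/W
Total R = ΔT/Q = 926/67600 = 0.0137 K/W
R_castable refractory = R_total − R_other = 0.00479 K/W
k = L/(R·A) = 0.145/(0.00479×34.3)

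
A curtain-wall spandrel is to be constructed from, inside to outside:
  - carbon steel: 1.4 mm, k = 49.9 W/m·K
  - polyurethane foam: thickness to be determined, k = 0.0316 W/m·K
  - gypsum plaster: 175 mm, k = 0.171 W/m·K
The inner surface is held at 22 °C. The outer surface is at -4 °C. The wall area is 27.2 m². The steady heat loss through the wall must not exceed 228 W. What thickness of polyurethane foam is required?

L ≈ 65.7 mm

Thermal resistances in series:
R_carbon steel = L/(kA) = 0.0014/(49.9×27.2) = 1.031×10^-6 K/W
R_gypsum plaster = L/(kA) = 0.175/(0.171×27.2) = 0.03762 K/W
Sum of the known resistances R_other = 0.03763 K/W
Required total resistance R_tot = ΔT/Q_allow = 26/228 = 0.114 K/W
R_polyurethane foam = R_tot − R_other = 0.07641 K/W
L = R·k·A = 0.07641×0.0316×27.2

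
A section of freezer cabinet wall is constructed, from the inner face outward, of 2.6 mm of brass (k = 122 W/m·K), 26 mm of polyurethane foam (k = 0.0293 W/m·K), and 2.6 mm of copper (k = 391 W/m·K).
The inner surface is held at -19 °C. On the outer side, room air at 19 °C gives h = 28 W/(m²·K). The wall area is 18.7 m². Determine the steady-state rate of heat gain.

Q ≈ 770 W

Using the resistance-network approach (series):
R_brass = L/(kA) = 0.0026/(122×18.7) = 1.14×10^-6 K/W
R_polyurethane foam = L/(kA) = 0.026/(0.0293×18.7) = 0.04745 K/W
R_copper = L/(kA) = 0.0026/(391×18.7) = 3.556×10^-7 K/W
R_outer film = 1/(h_o·A) = 1/(28×18.7) = 0.00191 K/W
R_total = 0.04936 K/W
Q = ΔT / R_total = 38 / 0.04936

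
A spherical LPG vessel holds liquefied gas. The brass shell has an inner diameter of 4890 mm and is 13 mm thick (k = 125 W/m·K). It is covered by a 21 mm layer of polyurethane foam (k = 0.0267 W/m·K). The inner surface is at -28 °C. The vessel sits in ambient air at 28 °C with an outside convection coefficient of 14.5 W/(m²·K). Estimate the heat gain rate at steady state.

Q ≈ 5020 W

Spherical conduction: R = (1/r_in − 1/r_out)/(4πk) per layer; series-sum.
R_brass shell = (1/2.445 − 1/2.458)/(4π×125) = 1.377×10^-6 K/W
R_polyurethane foam = (1/2.458 − 1/2.479)/(4π×0.0267) = 0.01027 K/W
R_outer film = 1/(h·4πr_o²) = 1/(14.5×4π×2.479²) = 8.93×10^-4 K/W
R_total = 0.01117 K/W
Q = ΔT/R_total = 56/0.01117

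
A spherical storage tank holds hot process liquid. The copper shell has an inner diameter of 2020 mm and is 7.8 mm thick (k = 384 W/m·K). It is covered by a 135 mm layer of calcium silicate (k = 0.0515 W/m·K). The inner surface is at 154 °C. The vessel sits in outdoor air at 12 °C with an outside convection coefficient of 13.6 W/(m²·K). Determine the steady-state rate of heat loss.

Radial (spherical) resistances in series:
R_copper shell = (1/1.01 − 1/1.0178)/(4π×384) = 1.572×10^-6 K/W
R_calcium silicate = (1/1.0178 − 1/1.1528)/(4π×0.0515) = 0.1778 K/W
R_outer film = 1/(h·4πr_o²) = 1/(13.6×4π×1.1528²) = 0.004403 K/W
R_total = 0.1822 K/W
Q = ΔT/R_total = 142/0.1822

Q ≈ 779 W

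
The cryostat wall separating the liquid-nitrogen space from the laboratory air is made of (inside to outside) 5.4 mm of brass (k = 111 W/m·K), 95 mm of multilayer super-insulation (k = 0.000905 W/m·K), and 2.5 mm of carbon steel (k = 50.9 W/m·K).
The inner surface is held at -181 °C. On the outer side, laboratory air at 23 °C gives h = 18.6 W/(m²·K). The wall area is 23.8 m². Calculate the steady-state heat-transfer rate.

Q ≈ 46.2 W

Treating each layer as a thermal resistance in series:
R_brass = L/(kA) = 0.0054/(111×23.8) = 2.044×10^-6 K/W
R_multilayer super-insulation = L/(kA) = 0.095/(0.000905×23.8) = 4.411 K/W
R_carbon steel = L/(kA) = 0.0025/(50.9×23.8) = 2.064×10^-6 K/W
R_outer film = 1/(h_o·A) = 1/(18.6×23.8) = 0.002259 K/W
R_total = 4.413 K/W
Q = ΔT / R_total = 204 / 4.413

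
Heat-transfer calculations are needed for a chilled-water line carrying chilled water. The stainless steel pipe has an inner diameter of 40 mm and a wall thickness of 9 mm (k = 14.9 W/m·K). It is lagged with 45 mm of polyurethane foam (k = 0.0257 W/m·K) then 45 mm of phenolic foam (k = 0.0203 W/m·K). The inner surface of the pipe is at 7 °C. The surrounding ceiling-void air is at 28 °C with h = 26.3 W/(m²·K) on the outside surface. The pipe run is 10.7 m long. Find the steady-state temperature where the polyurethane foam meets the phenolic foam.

T ≈ 19.7 °C

For a radial system each layer contributes R = ln(r_out/r_in)/(2πkL); films add R = 1/(hA).
R_stainless steel pipe wall = ln(29/20)/(2π×14.9×10.7) = 3.709×10^-4 K/W
R_polyurethane foam = ln(74/29)/(2π×0.0257×10.7) = 0.5422 K/W
R_phenolic foam = ln(119/74)/(2π×0.0203×10.7) = 0.3481 K/W
R_outer film = 1/(h_o·2πr_oL) = 1/(26.3×2π×0.119×10.7) = 0.004753 K/W
R_total = 0.8954 K/W
Q = ΔT/R_total = 21/0.8954
Q = 23.5 W
T_interface = T_inner + Q·ΣR(inner→interface) = 7 + 23.5×0.5425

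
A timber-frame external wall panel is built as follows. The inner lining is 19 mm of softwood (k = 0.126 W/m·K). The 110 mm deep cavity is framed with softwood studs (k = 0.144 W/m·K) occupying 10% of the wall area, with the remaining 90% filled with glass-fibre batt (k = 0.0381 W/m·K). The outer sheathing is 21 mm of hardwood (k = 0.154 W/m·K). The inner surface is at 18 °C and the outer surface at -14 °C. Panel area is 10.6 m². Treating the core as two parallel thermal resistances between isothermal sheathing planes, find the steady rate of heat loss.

Q ≈ 133 W

Sheathing layers in series; stud and cavity paths in parallel between them.
R_inner = 0.019/(0.126×10.6) = 0.01423 K/W
R_stud  = 0.11/(0.144×0.1×10.6) = 0.7206 K/W
R_cav   = 0.11/(0.0381×0.9×10.6) = 0.3026 K/W
1/R_core = 1/R_stud + 1/R_cav → R_core = 0.2131 K/W
R_outer = 0.021/(0.154×10.6) = 0.01286 K/W
R_total = 0.2402 K/W
Q = ΔT/R_total = 32/0.2402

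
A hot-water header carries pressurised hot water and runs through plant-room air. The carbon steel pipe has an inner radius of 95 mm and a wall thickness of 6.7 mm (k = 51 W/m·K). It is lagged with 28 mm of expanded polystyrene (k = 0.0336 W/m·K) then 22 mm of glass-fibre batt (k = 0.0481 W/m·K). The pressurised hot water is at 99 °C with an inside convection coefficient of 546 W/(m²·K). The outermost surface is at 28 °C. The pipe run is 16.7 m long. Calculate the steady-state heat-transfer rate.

Radial resistances (cylindrical: R_cond = ln(r_o/r_i)/(2πkL), R_conv = 1/(h·2πrL)):
R_inner film = 1/(h_i·2πr₁L) = 1/(546×2π×0.095×16.7) = 1.837×10^-4 K/W
R_carbon steel pipe wall = ln(101.7/95)/(2π×51×16.7) = 1.274×10^-5 K/W
R_expanded polystyrene = ln(129.7/101.7)/(2π×0.0336×16.7) = 0.06898 K/W
R_glass-fibre batt = ln(151.7/129.7)/(2π×0.0481×16.7) = 0.03104 K/W
R_total = 0.1002 K/W
Q = ΔT/R_total = 71/0.1002

Q ≈ 708 W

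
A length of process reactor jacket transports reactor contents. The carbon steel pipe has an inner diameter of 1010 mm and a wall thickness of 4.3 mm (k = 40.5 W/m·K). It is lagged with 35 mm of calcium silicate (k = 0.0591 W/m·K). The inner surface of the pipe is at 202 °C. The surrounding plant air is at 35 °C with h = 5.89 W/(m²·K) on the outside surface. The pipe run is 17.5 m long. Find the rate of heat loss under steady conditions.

Cylindrical conduction, so R = ln(r₂/r₁)/(2πkL) per layer, in series:
R_carbon steel pipe wall = ln(509.3/505)/(2π×40.5×17.5) = 1.904×10^-6 K/W
R_calcium silicate = ln(544.3/509.3)/(2π×0.0591×17.5) = 0.01023 K/W
R_outer film = 1/(h_o·2πr_oL) = 1/(5.89×2π×0.5443×17.5) = 0.002837 K/W
R_total = 0.01307 K/W
Q = ΔT/R_total = 167/0.01307

Q ≈ 12800 W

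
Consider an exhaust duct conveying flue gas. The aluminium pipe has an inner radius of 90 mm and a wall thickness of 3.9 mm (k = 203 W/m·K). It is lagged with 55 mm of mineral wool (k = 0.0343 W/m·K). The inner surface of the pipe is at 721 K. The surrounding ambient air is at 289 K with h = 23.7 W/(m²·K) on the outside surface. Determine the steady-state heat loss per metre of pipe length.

Radial resistances (cylindrical: R_cond = ln(r_o/r_i)/(2πkL), R_conv = 1/(h·2πrL)):
R_aluminium pipe wall = ln(93.9/90)/(2π×203×1) = 3.326×10^-5 K/W
R_mineral wool = ln(148.9/93.9)/(2π×0.0343×1) = 2.139 K/W
R_outer film = 1/(h_o·2πr_oL) = 1/(23.7×2π×0.1489×1) = 0.0451 K/W
R_total = 2.184 K/W
Q = ΔT/R_total = 432/2.184

q′ ≈ 198 W/m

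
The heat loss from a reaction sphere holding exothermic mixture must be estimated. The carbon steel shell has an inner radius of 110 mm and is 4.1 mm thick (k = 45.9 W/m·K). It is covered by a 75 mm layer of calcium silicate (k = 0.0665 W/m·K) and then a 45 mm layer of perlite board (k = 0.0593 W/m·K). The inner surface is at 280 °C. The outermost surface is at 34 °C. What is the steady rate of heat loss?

For a spherical shell R = (1/r₁ − 1/r₂)/(4πk); film R = 1/(h·4πr²). In series:
R_carbon steel shell = (1/0.11 − 1/0.1141)/(4π×45.9) = 5.663×10^-4 K/W
R_calcium silicate = (1/0.1141 − 1/0.1891)/(4π×0.0665) = 4.16 K/W
R_perlite board = (1/0.1891 − 1/0.2341)/(4π×0.0593) = 1.364 K/W
R_total = 5.524 K/W
Q = ΔT/R_total = 246/5.524

Q ≈ 44.5 W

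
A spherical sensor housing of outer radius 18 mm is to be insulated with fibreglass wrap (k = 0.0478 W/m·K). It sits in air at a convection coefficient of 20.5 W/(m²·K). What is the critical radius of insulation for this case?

r_cr ≈ 4.66 mm

For a sphere r_cr = 2k/h = 2×0.0478/20.5
r_cr = 4.66 mm; since the bare radius (18 mm) is above r_cr, any added insulation will reduce heat loss.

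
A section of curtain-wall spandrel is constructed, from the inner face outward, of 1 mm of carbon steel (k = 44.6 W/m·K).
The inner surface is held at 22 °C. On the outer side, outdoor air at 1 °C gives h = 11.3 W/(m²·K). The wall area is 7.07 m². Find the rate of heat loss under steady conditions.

Q ≈ 1680 W

Using the resistance-network approach (series):
R_carbon steel = L/(kA) = 0.001/(44.6×7.07) = 3.171×10^-6 K/W
R_outer film = 1/(h_o·A) = 1/(11.3×7.07) = 0.01252 K/W
R_total = 0.01252 K/W
Q = ΔT / R_total = 21 / 0.01252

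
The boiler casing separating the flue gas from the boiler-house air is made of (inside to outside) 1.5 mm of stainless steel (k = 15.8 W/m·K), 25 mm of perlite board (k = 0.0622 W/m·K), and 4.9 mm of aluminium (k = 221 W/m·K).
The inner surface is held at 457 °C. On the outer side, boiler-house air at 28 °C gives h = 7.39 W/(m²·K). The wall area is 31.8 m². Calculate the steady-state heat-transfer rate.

Thermal resistances in series:
R_stainless steel = L/(kA) = 0.0015/(15.8×31.8) = 2.985×10^-6 K/W
R_perlite board = L/(kA) = 0.025/(0.0622×31.8) = 0.01264 K/W
R_aluminium = L/(kA) = 0.0049/(221×31.8) = 6.972×10^-7 K/W
R_outer film = 1/(h_o·A) = 1/(7.39×31.8) = 0.004255 K/W
R_total = 0.0169 K/W
Q = ΔT / R_total = 429 / 0.0169

Q ≈ 25400 W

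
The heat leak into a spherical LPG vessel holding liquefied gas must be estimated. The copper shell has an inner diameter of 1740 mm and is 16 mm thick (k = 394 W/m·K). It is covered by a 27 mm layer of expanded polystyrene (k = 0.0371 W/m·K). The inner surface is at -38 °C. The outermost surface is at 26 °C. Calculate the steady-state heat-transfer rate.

Each spherical layer contributes R = (1/r_i − 1/r_o)/(4πk):
R_copper shell = (1/0.87 − 1/0.886)/(4π×394) = 4.192×10^-6 K/W
R_expanded polystyrene = (1/0.886 − 1/0.913)/(4π×0.0371) = 0.07159 K/W
R_total = 0.0716 K/W
Q = ΔT/R_total = 64/0.0716

Q ≈ 894 W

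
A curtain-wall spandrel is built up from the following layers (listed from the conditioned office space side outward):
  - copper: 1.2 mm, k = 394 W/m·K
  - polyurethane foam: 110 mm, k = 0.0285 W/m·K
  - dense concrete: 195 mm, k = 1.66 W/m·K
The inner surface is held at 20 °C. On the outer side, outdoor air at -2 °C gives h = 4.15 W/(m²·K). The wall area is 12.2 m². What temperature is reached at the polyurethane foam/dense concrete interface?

Model the wall as resistances in series:
R_copper = L/(kA) = 0.0012/(394×12.2) = 2.496×10^-7 K/W
R_polyurethane foam = L/(kA) = 0.11/(0.0285×12.2) = 0.3164 K/W
R_dense concrete = L/(kA) = 0.195/(1.66×12.2) = 0.009629 K/W
R_outer film = 1/(h_o·A) = 1/(4.15×12.2) = 0.01975 K/W
R_total = 0.3457 K/W;  Q = ΔT/R_total = 22/0.3457 = 63.63 W
T_interface = T_inner − Q·ΣR(inner→interface) = 20 − 63.6×0.3164

T ≈ -0.131 °C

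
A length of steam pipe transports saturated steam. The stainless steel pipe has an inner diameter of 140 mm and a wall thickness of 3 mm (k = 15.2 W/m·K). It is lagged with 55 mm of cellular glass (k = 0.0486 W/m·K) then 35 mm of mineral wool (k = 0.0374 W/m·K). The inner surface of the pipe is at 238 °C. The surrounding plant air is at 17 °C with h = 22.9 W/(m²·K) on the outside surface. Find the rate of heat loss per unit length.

q′ ≈ 75.9 W/m

Treating each annulus and film as a series resistance:
R_stainless steel pipe wall = ln(73/70)/(2π×15.2×1) = 4.394×10^-4 K/W
R_cellular glass = ln(128/73)/(2π×0.0486×1) = 1.839 K/W
R_mineral wool = ln(163/128)/(2π×0.0374×1) = 1.029 K/W
R_outer film = 1/(h_o·2πr_oL) = 1/(22.9×2π×0.163×1) = 0.04264 K/W
R_total = 2.911 K/W
Q = ΔT/R_total = 221/2.911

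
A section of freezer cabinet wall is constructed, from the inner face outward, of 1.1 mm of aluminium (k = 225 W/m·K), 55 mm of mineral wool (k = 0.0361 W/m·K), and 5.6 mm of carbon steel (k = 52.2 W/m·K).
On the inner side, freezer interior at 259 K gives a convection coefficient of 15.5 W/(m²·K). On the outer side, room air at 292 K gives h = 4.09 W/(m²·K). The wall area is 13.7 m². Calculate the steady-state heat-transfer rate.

Series thermal resistances:
R_inner film = 1/(h_i·A) = 1/(15.5×13.7) = 0.004709 K/W
R_aluminium = L/(kA) = 0.0011/(225×13.7) = 3.569×10^-7 K/W
R_mineral wool = L/(kA) = 0.055/(0.0361×13.7) = 0.1112 K/W
R_carbon steel = L/(kA) = 0.0056/(52.2×13.7) = 7.831×10^-6 K/W
R_outer film = 1/(h_o·A) = 1/(4.09×13.7) = 0.01785 K/W
R_total = 0.1338 K/W
Q = ΔT / R_total = 33 / 0.1338

Q ≈ 247 W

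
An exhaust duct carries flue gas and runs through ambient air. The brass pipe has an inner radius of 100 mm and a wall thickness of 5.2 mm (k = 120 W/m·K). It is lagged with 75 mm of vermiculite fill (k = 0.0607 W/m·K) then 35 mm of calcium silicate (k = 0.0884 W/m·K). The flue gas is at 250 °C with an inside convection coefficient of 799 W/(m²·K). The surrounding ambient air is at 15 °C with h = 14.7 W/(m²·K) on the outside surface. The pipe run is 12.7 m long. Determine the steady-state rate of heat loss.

Q ≈ 1670 W

For a radial system each layer contributes R = ln(r_out/r_in)/(2πkL); films add R = 1/(hA).
R_inner film = 1/(h_i·2πr₁L) = 1/(799×2π×0.1×12.7) = 1.568×10^-4 K/W
R_brass pipe wall = ln(105.2/100)/(2π×120×12.7) = 5.294×10^-6 K/W
R_vermiculite fill = ln(180.2/105.2)/(2π×0.0607×12.7) = 0.1111 K/W
R_calcium silicate = ln(215.2/180.2)/(2π×0.0884×12.7) = 0.02516 K/W
R_outer film = 1/(h_o·2πr_oL) = 1/(14.7×2π×0.2152×12.7) = 0.003961 K/W
R_total = 0.1404 K/W
Q = ΔT/R_total = 235/0.1404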